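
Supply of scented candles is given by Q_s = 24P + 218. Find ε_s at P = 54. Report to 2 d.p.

0.86

At P = 54, Q_s = 1514.
dQ_s/dP = 24.
ε_s = (dQ_s/dP)(P/Q_s) = (24)(54/1514).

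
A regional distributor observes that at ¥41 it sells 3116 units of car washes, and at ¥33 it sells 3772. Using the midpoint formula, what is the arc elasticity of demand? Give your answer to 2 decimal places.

-0.88

ΔQ = 3772 − 3116 = 656; ΔP = 33 − 41 = -8.
Midpoints: P̄ = 37.00, Q̄ = 3444.0.
ε = (ΔQ/ΔP)(P̄/Q̄) = (656/-8)(37.00/3444.0).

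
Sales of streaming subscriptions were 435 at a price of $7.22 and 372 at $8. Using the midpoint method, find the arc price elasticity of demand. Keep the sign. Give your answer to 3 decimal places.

ΔQ = 372 − 435 = -63; ΔP = 8 − 7.22 = 0.78.
Midpoints: P̄ = 7.61, Q̄ = 403.5.
ε = (ΔQ/ΔP)(P̄/Q̄) = (-63/0.78)(7.61/403.5).

-1.523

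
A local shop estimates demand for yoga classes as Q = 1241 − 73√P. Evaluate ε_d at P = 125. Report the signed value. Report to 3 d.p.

-0.961

At P = 125, Q = 424.835.
dQ/dP = −73/(2√P) = -3.265.
ε = (dQ/dP)(P/Q) = (-3.265)(125/424.835).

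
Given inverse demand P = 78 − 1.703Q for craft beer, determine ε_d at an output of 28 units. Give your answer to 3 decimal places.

-0.636

At Q = 28, P = 78 − 1.703(28) = 30.32.
dP/dQ = −1.703, so dQ/dP = 1/(−1.703) = -0.587.
ε = (dQ/dP)(P/Q) = (-0.587)(30.32/28).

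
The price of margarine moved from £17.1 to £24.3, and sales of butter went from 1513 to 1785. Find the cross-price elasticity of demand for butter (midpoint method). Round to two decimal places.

0.47

ΔQ_x = 1785 − 1513 = 272; ΔP_y = 24.3 − 17.1 = 7.2.
Midpoints: P̄_y = 20.70, Q̄_x = 1649.0.
ε_xy = (ΔQ_x/ΔP_y)(P̄_y/Q̄_x) = (272/7.2)(20.70/1649.0).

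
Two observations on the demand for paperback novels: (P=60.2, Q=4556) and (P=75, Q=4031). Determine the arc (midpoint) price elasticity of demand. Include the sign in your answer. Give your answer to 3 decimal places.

ΔQ = 4031 − 4556 = -525; ΔP = 75 − 60.2 = 14.8.
Midpoints: P̄ = 67.60, Q̄ = 4293.5.
ε = (ΔQ/ΔP)(P̄/Q̄) = (-525/14.8)(67.60/4293.5).

-0.559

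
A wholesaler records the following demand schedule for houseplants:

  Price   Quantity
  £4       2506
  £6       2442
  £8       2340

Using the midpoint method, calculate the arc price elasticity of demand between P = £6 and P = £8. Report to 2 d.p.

At P = 6, Q = 2442; at P = 8, Q = 2340.
ΔQ = -102, ΔP = 2. Midpoints: P̄ = 7.00, Q̄ = 2391.0.
ε = (ΔQ/ΔP)(P̄/Q̄) = (-102/2)(7.00/2391.0).

-0.15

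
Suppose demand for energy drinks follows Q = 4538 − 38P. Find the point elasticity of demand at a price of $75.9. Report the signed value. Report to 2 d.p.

At P = 75.9, Q = 1653.800.
dQ/dP = −38.
ε = (dQ/dP)(P/Q) = (-38)(75.9/1653.800).
|ε| > 1, so demand is elastic at this price.

-1.74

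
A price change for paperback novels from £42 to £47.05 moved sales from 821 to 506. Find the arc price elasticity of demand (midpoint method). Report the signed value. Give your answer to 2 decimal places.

ΔQ = 506 − 821 = -315; ΔP = 47.05 − 42 = 5.05.
Midpoints: P̄ = 44.52, Q̄ = 663.5.
ε = (ΔQ/ΔP)(P̄/Q̄) = (-315/5.05)(44.52/663.5).

-4.19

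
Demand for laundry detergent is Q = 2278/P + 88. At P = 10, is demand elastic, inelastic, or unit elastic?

inelastic

Q = 315.800, dQ/dP = -22.780.
ε = (dQ/dP)(P/Q) ≈ -0.721.
|ε| = 0.72 < 1.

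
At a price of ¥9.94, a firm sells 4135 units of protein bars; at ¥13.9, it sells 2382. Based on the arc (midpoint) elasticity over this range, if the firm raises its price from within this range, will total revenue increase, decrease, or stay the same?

Arc ε = (-1753/3.96)(11.92/3258.5) ≈ -1.619.
|ε| = 1.62 > 1, so demand is elastic. A price rise therefore reduces total revenue.

decrease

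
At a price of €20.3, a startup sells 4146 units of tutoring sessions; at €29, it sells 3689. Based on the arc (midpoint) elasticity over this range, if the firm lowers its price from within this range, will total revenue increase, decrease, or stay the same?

Arc ε = (-457/8.7)(24.65/3917.5) ≈ -0.331.
|ε| = 0.33 < 1, so demand is inelastic. A price cut therefore reduces total revenue.

decrease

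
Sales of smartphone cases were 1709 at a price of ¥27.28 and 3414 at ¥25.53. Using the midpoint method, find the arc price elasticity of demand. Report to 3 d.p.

-10.043

ΔQ = 3414 − 1709 = 1705; ΔP = 25.53 − 27.28 = -1.75.
Midpoints: P̄ = 26.41, Q̄ = 2561.5.
ε = (ΔQ/ΔP)(P̄/Q̄) = (1705/-1.75)(26.41/2561.5).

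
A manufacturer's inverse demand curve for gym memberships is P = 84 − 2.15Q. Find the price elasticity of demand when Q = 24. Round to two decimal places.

-0.63

At Q = 24, P = 84 − 2.15(24) = 32.40.
dP/dQ = −2.15, so dQ/dP = 1/(−2.15) = -0.465.
ε = (dQ/dP)(P/Q) = (-0.465)(32.40/24).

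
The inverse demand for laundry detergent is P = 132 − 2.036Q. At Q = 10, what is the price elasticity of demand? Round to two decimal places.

-5.48

At Q = 10, P = 132 − 2.036(10) = 111.64.
dP/dQ = −2.036, so dQ/dP = 1/(−2.036) = -0.491.
ε = (dQ/dP)(P/Q) = (-0.491)(111.64/10).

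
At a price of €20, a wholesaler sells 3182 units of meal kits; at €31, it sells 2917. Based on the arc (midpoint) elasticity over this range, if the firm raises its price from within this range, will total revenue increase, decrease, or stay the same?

Arc ε = (-265/11)(25.50/3049.5) ≈ -0.201.
|ε| = 0.20 < 1, so demand is inelastic. A price rise therefore raises total revenue.

increase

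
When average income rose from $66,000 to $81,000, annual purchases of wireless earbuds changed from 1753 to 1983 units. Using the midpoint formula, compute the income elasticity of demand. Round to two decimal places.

ΔQ = 230, ΔI = 15000. Midpoints: Ī = 73,500, Q̄ = 1868.0.
ε_I = (ΔQ/ΔI)(Ī/Q̄) = (230/15000)(73500/1868.0).
ε_I > 0, so the good is normal.

0.60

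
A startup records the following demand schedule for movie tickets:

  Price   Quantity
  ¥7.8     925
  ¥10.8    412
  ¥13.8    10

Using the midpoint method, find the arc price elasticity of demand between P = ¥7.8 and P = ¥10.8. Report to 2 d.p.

At P = 7.8, Q = 925; at P = 10.8, Q = 412.
ΔQ = -513, ΔP = 3.0. Midpoints: P̄ = 9.30, Q̄ = 668.5.
ε = (ΔQ/ΔP)(P̄/Q̄) = (-513/3.0)(9.30/668.5).

-2.38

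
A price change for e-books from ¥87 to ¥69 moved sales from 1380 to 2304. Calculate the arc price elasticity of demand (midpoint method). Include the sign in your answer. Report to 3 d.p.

-2.174

ΔQ = 2304 − 1380 = 924; ΔP = 69 − 87 = -18.
Midpoints: P̄ = 78.00, Q̄ = 1842.0.
ε = (ΔQ/ΔP)(P̄/Q̄) = (924/-18)(78.00/1842.0).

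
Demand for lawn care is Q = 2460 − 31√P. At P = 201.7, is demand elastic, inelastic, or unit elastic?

inelastic

Q = 2019.735, dQ/dP = -1.091.
ε = (dQ/dP)(P/Q) ≈ -0.109.
|ε| = 0.11 < 1.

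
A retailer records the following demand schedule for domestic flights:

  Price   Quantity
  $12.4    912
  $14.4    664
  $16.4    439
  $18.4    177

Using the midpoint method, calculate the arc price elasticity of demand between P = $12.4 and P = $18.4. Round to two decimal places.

-3.46

At P = 12.4, Q = 912; at P = 18.4, Q = 177.
ΔQ = -735, ΔP = 6.0. Midpoints: P̄ = 15.40, Q̄ = 544.5.
ε = (ΔQ/ΔP)(P̄/Q̄) = (-735/6.0)(15.40/544.5).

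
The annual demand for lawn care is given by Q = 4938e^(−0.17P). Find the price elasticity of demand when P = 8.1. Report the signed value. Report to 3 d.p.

-1.377

At P = 8.1, Q = 1246.027.
dQ/dP = −0.17·4938e^(−0.17P) = −0.17Q = -211.825.
ε = (dQ/dP)(P/Q) = (-211.825)(8.1/1246.027).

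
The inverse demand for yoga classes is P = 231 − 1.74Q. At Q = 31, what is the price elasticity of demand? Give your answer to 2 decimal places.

-3.28

At Q = 31, P = 231 − 1.74(31) = 177.06.
dP/dQ = −1.74, so dQ/dP = 1/(−1.74) = -0.575.
ε = (dQ/dP)(P/Q) = (-0.575)(177.06/31).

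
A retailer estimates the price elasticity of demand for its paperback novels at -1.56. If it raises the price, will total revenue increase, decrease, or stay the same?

decrease

|ε| = 1.56 > 1, so demand is elastic. A price rise therefore reduces total revenue.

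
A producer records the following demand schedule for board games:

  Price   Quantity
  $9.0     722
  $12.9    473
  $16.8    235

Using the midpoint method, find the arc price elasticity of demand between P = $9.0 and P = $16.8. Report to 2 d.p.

At P = 9.0, Q = 722; at P = 16.8, Q = 235.
ΔQ = -487, ΔP = 7.8. Midpoints: P̄ = 12.90, Q̄ = 478.5.
ε = (ΔQ/ΔP)(P̄/Q̄) = (-487/7.8)(12.90/478.5).

-1.68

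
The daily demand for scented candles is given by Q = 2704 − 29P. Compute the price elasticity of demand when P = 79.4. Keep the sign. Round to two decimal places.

At P = 79.4, Q = 401.400.
dQ/dP = −29.
ε = (dQ/dP)(P/Q) = (-29)(79.4/401.400).

-5.74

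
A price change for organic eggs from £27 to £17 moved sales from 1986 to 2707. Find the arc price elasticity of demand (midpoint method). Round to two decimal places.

-0.68

ΔQ = 2707 − 1986 = 721; ΔP = 17 − 27 = -10.
Midpoints: P̄ = 22.00, Q̄ = 2346.5.
ε = (ΔQ/ΔP)(P̄/Q̄) = (721/-10)(22.00/2346.5).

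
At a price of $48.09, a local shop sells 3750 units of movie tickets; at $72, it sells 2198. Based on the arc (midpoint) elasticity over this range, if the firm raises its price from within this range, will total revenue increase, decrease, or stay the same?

decrease

Arc ε = (-1552/23.91)(60.05/2974.0) ≈ -1.311.
|ε| = 1.31 > 1, so demand is elastic. A price rise therefore reduces total revenue.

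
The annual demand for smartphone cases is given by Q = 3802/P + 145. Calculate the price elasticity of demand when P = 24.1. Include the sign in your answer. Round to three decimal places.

-0.521

At P = 24.1, Q = 302.759.
dQ/dP = −3802/P² = -6.546.
ε = (dQ/dP)(P/Q) = (-6.546)(24.1/302.759).
|ε| < 1, so demand is inelastic at this price.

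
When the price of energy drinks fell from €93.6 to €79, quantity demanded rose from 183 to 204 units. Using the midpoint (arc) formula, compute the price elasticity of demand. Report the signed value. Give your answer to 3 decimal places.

ΔQ = 204 − 183 = 21; ΔP = 79 − 93.6 = -14.6.
Midpoints: P̄ = 86.30, Q̄ = 193.5.
ε = (ΔQ/ΔP)(P̄/Q̄) = (21/-14.6)(86.30/193.5).

-0.641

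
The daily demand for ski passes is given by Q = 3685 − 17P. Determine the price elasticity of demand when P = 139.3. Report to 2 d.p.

-1.80

At P = 139.3, Q = 1316.900.
dQ/dP = −17.
ε = (dQ/dP)(P/Q) = (-17)(139.3/1316.900).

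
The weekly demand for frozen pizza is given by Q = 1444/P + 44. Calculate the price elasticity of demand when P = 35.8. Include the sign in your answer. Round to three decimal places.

At P = 35.8, Q = 84.335.
dQ/dP = −1444/P² = -1.127.
ε = (dQ/dP)(P/Q) = (-1.127)(35.8/84.335).

-0.478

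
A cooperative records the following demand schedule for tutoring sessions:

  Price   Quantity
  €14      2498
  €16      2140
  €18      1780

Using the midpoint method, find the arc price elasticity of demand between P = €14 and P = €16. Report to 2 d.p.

At P = 14, Q = 2498; at P = 16, Q = 2140.
ΔQ = -358, ΔP = 2. Midpoints: P̄ = 15.00, Q̄ = 2319.0.
ε = (ΔQ/ΔP)(P̄/Q̄) = (-358/2)(15.00/2319.0).

-1.16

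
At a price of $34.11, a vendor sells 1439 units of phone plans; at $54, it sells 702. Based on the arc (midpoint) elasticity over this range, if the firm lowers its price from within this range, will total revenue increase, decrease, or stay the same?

Arc ε = (-737/19.89)(44.05/1070.5) ≈ -1.525.
|ε| = 1.52 > 1, so demand is elastic. A price cut therefore raises total revenue.

increase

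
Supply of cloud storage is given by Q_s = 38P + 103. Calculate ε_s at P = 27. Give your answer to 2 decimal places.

At P = 27, Q_s = 1129.
dQ_s/dP = 38.
ε_s = (dQ_s/dP)(P/Q_s) = (38)(27/1129).

0.91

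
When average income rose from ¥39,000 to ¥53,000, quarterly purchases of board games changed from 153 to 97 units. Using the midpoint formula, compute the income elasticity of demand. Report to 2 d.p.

-1.47

ΔQ = -56, ΔI = 14000. Midpoints: Ī = 46,000, Q̄ = 125.0.
ε_I = (ΔQ/ΔI)(Ī/Q̄) = (-56/14000)(46000/125.0).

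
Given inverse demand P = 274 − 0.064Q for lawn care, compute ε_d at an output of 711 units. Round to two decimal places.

-5.02

At Q = 711, P = 274 − 0.064(711) = 228.50.
dP/dQ = −0.064, so dQ/dP = 1/(−0.064) = -15.625.
ε = (dQ/dP)(P/Q) = (-15.625)(228.50/711).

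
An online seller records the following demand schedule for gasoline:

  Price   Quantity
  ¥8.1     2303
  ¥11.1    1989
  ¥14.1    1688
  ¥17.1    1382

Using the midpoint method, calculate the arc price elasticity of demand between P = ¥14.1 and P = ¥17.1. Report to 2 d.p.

At P = 14.1, Q = 1688; at P = 17.1, Q = 1382.
ΔQ = -306, ΔP = 3.0. Midpoints: P̄ = 15.60, Q̄ = 1535.0.
ε = (ΔQ/ΔP)(P̄/Q̄) = (-306/3.0)(15.60/1535.0).

-1.04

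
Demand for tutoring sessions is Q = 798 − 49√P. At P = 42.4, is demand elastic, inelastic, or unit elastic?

Q = 478.935, dQ/dP = -3.763.
ε = (dQ/dP)(P/Q) ≈ -0.333.
|ε| = 0.33 < 1.

inelastic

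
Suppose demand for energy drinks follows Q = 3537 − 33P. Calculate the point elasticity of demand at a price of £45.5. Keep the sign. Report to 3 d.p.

-0.738

At P = 45.5, Q = 2035.500.
dQ/dP = −33.
ε = (dQ/dP)(P/Q) = (-33)(45.5/2035.500).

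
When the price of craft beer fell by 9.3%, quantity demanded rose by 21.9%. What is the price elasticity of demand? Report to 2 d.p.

-2.35

ε = %ΔQ / %ΔP = (21.9)/(-9.3) = -2.355.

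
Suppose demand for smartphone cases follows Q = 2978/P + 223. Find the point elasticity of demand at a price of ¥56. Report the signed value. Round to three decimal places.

At P = 56, Q = 276.179.
dQ/dP = −2978/P² = -0.950.
ε = (dQ/dP)(P/Q) = (-0.950)(56/276.179).
|ε| < 1, so demand is inelastic at this price.

-0.193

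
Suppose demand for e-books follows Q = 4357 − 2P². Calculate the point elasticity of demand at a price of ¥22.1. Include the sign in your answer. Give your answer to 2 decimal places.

-0.58

At P = 22.1, Q = 3380.180.
dQ/dP = −4P = -88.400.
ε = (dQ/dP)(P/Q) = (-88.400)(22.1/3380.180).
|ε| < 1, so demand is inelastic at this price.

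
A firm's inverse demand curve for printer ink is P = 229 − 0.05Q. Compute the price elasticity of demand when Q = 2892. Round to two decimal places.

At Q = 2892, P = 229 − 0.05(2892) = 84.40.
dP/dQ = −0.05, so dQ/dP = 1/(−0.05) = -20.000.
ε = (dQ/dP)(P/Q) = (-20.000)(84.40/2892).

-0.58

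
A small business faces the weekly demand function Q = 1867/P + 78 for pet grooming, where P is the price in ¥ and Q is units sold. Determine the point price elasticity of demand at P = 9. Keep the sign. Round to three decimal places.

-0.727

At P = 9, Q = 285.444.
dQ/dP = −1867/P² = -23.049.
ε = (dQ/dP)(P/Q) = (-23.049)(9/285.444).
|ε| < 1, so demand is inelastic at this price.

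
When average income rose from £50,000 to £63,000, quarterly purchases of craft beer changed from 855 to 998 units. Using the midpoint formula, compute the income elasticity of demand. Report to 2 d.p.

ΔQ = 143, ΔI = 13000. Midpoints: Ī = 56,500, Q̄ = 926.5.
ε_I = (ΔQ/ΔI)(Ī/Q̄) = (143/13000)(56500/926.5).

0.67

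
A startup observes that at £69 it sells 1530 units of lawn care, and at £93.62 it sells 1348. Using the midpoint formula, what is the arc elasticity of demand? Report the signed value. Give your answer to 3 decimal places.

ΔQ = 1348 − 1530 = -182; ΔP = 93.62 − 69 = 24.62.
Midpoints: P̄ = 81.31, Q̄ = 1439.0.
ε = (ΔQ/ΔP)(P̄/Q̄) = (-182/24.62)(81.31/1439.0).

-0.418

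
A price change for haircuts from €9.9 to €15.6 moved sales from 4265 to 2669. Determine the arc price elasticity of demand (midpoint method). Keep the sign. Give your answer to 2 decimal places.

ΔQ = 2669 − 4265 = -1596; ΔP = 15.6 − 9.9 = 5.7.
Midpoints: P̄ = 12.75, Q̄ = 3467.0.
ε = (ΔQ/ΔP)(P̄/Q̄) = (-1596/5.7)(12.75/3467.0).

-1.03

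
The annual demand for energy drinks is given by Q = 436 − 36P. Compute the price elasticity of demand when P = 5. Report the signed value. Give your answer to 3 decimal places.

-0.703

At P = 5, Q = 256.
dQ/dP = −36.
ε = (dQ/dP)(P/Q) = (-36)(5/256).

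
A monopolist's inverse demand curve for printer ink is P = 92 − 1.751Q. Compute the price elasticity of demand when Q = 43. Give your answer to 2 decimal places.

At Q = 43, P = 92 − 1.751(43) = 16.71.
dP/dQ = −1.751, so dQ/dP = 1/(−1.751) = -0.571.
ε = (dQ/dP)(P/Q) = (-0.571)(16.71/43).

-0.22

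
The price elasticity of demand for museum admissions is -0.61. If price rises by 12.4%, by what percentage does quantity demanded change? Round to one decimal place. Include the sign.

%ΔQ ≈ ε × %ΔP = (-0.61)(12.4%) = -7.56%.

-7.6%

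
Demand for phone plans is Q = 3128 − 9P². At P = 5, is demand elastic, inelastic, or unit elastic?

inelastic

Q = 2903, dQ/dP = -90.
ε = (dQ/dP)(P/Q) ≈ -0.155.
|ε| = 0.16 < 1.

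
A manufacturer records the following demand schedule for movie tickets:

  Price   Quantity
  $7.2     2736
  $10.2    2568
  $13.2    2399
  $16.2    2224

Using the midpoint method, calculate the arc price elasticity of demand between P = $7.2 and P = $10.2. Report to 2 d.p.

-0.18

At P = 7.2, Q = 2736; at P = 10.2, Q = 2568.
ΔQ = -168, ΔP = 3.0. Midpoints: P̄ = 8.70, Q̄ = 2652.0.
ε = (ΔQ/ΔP)(P̄/Q̄) = (-168/3.0)(8.70/2652.0).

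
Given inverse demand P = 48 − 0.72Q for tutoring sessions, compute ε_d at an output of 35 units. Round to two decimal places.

-0.90

At Q = 35, P = 48 − 0.72(35) = 22.80.
dP/dQ = −0.72, so dQ/dP = 1/(−0.72) = -1.389.
ε = (dQ/dP)(P/Q) = (-1.389)(22.80/35).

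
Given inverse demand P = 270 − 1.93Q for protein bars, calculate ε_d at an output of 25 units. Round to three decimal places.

At Q = 25, P = 270 − 1.93(25) = 221.75.
dP/dQ = −1.93, so dQ/dP = 1/(−1.93) = -0.518.
ε = (dQ/dP)(P/Q) = (-0.518)(221.75/25).

-4.596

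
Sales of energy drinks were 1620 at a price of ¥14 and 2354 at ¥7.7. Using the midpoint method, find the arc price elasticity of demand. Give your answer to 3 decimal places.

-0.636

ΔQ = 2354 − 1620 = 734; ΔP = 7.7 − 14 = -6.3.
Midpoints: P̄ = 10.85, Q̄ = 1987.0.
ε = (ΔQ/ΔP)(P̄/Q̄) = (734/-6.3)(10.85/1987.0).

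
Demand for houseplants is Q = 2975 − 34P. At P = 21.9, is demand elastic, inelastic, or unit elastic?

inelastic

Q = 2230.400, dQ/dP = -34.
ε = (dQ/dP)(P/Q) ≈ -0.334.
|ε| = 0.33 < 1.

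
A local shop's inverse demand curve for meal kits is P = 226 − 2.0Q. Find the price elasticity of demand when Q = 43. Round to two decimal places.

At Q = 43, P = 226 − 2.0(43) = 140.00.
dP/dQ = −2.0, so dQ/dP = 1/(−2.0) = -0.500.
ε = (dQ/dP)(P/Q) = (-0.500)(140.00/43).

-1.63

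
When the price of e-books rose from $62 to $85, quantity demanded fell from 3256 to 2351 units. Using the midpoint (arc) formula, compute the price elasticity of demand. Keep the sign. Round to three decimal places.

-1.032

ΔQ = 2351 − 3256 = -905; ΔP = 85 − 62 = 23.
Midpoints: P̄ = 73.50, Q̄ = 2803.5.
ε = (ΔQ/ΔP)(P̄/Q̄) = (-905/23)(73.50/2803.5).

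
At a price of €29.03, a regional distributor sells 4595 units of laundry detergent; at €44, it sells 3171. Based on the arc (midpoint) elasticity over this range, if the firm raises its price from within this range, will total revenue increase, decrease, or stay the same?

increase

Arc ε = (-1424/14.97)(36.52/3883.0) ≈ -0.895.
|ε| = 0.89 < 1, so demand is inelastic. A price rise therefore raises total revenue.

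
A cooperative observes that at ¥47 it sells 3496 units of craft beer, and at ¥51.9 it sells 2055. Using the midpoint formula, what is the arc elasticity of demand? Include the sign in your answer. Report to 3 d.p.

ΔQ = 2055 − 3496 = -1441; ΔP = 51.9 − 47 = 4.9.
Midpoints: P̄ = 49.45, Q̄ = 2775.5.
ε = (ΔQ/ΔP)(P̄/Q̄) = (-1441/4.9)(49.45/2775.5).

-5.240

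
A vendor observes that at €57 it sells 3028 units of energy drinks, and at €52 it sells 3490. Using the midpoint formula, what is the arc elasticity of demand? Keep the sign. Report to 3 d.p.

-1.545

ΔQ = 3490 − 3028 = 462; ΔP = 52 − 57 = -5.
Midpoints: P̄ = 54.50, Q̄ = 3259.0.
ε = (ΔQ/ΔP)(P̄/Q̄) = (462/-5)(54.50/3259.0).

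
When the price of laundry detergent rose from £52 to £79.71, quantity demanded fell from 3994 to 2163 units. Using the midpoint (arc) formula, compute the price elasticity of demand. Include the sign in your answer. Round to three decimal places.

ΔQ = 2163 − 3994 = -1831; ΔP = 79.71 − 52 = 27.71.
Midpoints: P̄ = 65.85, Q̄ = 3078.5.
ε = (ΔQ/ΔP)(P̄/Q̄) = (-1831/27.71)(65.85/3078.5).

-1.414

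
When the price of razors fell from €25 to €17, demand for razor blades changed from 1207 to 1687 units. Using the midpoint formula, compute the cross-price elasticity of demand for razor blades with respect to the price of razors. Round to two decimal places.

-0.87

ΔQ_x = 1687 − 1207 = 480; ΔP_y = 17 − 25 = -8.
Midpoints: P̄_y = 21.00, Q̄_x = 1447.0.
ε_xy = (ΔQ_x/ΔP_y)(P̄_y/Q̄_x) = (480/-8)(21.00/1447.0).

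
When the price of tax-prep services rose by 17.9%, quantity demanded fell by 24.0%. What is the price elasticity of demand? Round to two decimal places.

-1.34

ε = %ΔQ / %ΔP = (-24.0)/(17.9) = -1.341.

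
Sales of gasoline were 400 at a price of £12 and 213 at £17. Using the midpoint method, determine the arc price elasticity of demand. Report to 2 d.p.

ΔQ = 213 − 400 = -187; ΔP = 17 − 12 = 5.
Midpoints: P̄ = 14.50, Q̄ = 306.5.
ε = (ΔQ/ΔP)(P̄/Q̄) = (-187/5)(14.50/306.5).

-1.77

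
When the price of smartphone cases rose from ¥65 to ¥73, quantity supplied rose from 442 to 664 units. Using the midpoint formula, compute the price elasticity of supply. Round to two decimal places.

3.46

ΔQ = 664 − 442 = 222; ΔP = 73 − 65 = 8.
Midpoints: P̄ = 69.00, Q̄ = 553.0.
ε_s = (ΔQ/ΔP)(P̄/Q̄) = (222/8)(69.00/553.0).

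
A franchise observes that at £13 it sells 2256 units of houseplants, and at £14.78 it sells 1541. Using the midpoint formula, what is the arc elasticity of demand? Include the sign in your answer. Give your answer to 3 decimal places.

-2.939

ΔQ = 1541 − 2256 = -715; ΔP = 14.78 − 13 = 1.78.
Midpoints: P̄ = 13.89, Q̄ = 1898.5.
ε = (ΔQ/ΔP)(P̄/Q̄) = (-715/1.78)(13.89/1898.5).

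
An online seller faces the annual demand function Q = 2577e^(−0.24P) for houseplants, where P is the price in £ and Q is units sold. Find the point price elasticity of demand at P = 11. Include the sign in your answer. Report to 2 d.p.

-2.64

At P = 11, Q = 183.898.
dQ/dP = −0.24·2577e^(−0.24P) = −0.24Q = -44.136.
ε = (dQ/dP)(P/Q) = (-44.136)(11/183.898).
|ε| > 1, so demand is elastic at this price.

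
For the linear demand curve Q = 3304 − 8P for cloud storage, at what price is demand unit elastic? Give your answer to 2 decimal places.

For linear demand Q = a − bP, ε = −bP/(a − bP). |ε| = 1 when bP = a − bP, i.e. P = a/(2b).
P = 3304/(2·8) = 3304/16 = 206.5000.

206.50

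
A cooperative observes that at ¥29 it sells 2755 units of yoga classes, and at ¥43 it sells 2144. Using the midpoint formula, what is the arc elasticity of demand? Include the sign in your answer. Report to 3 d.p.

ΔQ = 2144 − 2755 = -611; ΔP = 43 − 29 = 14.
Midpoints: P̄ = 36.00, Q̄ = 2449.5.
ε = (ΔQ/ΔP)(P̄/Q̄) = (-611/14)(36.00/2449.5).

-0.641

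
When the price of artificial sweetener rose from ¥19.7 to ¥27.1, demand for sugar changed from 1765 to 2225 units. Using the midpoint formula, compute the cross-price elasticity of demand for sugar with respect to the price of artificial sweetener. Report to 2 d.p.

ΔQ_x = 2225 − 1765 = 460; ΔP_y = 27.1 − 19.7 = 7.4.
Midpoints: P̄_y = 23.40, Q̄_x = 1995.0.
ε_xy = (ΔQ_x/ΔP_y)(P̄_y/Q̄_x) = (460/7.4)(23.40/1995.0).

0.73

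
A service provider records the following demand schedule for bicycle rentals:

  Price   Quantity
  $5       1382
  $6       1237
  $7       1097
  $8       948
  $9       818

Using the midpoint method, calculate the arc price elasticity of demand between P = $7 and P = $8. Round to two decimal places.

At P = 7, Q = 1097; at P = 8, Q = 948.
ΔQ = -149, ΔP = 1. Midpoints: P̄ = 7.50, Q̄ = 1022.5.
ε = (ΔQ/ΔP)(P̄/Q̄) = (-149/1)(7.50/1022.5).

-1.09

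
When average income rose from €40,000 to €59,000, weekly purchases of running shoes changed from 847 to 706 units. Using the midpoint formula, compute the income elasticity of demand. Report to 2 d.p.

-0.47

ΔQ = -141, ΔI = 19000. Midpoints: Ī = 49,500, Q̄ = 776.5.
ε_I = (ΔQ/ΔI)(Ī/Q̄) = (-141/19000)(49500/776.5).
ε_I < 0, so the good is inferior.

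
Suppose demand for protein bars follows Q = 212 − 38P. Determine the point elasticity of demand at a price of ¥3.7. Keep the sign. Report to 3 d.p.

-1.969

At P = 3.7, Q = 71.400.
dQ/dP = −38.
ε = (dQ/dP)(P/Q) = (-38)(3.7/71.400).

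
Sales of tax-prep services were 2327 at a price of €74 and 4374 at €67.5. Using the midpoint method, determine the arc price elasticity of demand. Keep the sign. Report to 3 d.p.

ΔQ = 4374 − 2327 = 2047; ΔP = 67.5 − 74 = -6.5.
Midpoints: P̄ = 70.75, Q̄ = 3350.5.
ε = (ΔQ/ΔP)(P̄/Q̄) = (2047/-6.5)(70.75/3350.5).

-6.650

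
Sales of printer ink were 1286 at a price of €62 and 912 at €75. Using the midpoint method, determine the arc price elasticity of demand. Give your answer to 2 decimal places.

ΔQ = 912 − 1286 = -374; ΔP = 75 − 62 = 13.
Midpoints: P̄ = 68.50, Q̄ = 1099.0.
ε = (ΔQ/ΔP)(P̄/Q̄) = (-374/13)(68.50/1099.0).

-1.79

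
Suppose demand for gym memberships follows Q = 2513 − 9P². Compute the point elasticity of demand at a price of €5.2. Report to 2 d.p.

At P = 5.2, Q = 2269.640.
dQ/dP = −18P = -93.600.
ε = (dQ/dP)(P/Q) = (-93.600)(5.2/2269.640).

-0.21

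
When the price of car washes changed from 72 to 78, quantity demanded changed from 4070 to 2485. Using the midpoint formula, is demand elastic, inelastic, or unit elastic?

Arc ε ≈ -6.045.
|ε| = 6.05 > 1.

elastic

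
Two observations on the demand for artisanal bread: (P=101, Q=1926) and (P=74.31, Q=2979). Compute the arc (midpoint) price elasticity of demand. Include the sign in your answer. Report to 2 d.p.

ΔQ = 2979 − 1926 = 1053; ΔP = 74.31 − 101 = -26.69.
Midpoints: P̄ = 87.66, Q̄ = 2452.5.
ε = (ΔQ/ΔP)(P̄/Q̄) = (1053/-26.69)(87.66/2452.5).

-1.41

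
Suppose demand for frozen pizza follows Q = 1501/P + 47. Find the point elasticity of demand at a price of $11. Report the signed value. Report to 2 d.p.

-0.74

At P = 11, Q = 183.455.
dQ/dP = −1501/P² = -12.405.
ε = (dQ/dP)(P/Q) = (-12.405)(11/183.455).
|ε| < 1, so demand is inelastic at this price.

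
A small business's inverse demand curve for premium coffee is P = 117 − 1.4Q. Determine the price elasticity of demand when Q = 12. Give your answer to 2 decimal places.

-5.96

At Q = 12, P = 117 − 1.4(12) = 100.20.
dP/dQ = −1.4, so dQ/dP = 1/(−1.4) = -0.714.
ε = (dQ/dP)(P/Q) = (-0.714)(100.20/12).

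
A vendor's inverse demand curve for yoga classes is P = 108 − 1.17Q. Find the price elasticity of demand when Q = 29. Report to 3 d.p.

-2.183

At Q = 29, P = 108 − 1.17(29) = 74.07.
dP/dQ = −1.17, so dQ/dP = 1/(−1.17) = -0.855.
ε = (dQ/dP)(P/Q) = (-0.855)(74.07/29).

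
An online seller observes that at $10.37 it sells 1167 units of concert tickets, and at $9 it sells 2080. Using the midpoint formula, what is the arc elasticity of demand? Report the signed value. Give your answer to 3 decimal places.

-3.976

ΔQ = 2080 − 1167 = 913; ΔP = 9 − 10.37 = -1.37.
Midpoints: P̄ = 9.68, Q̄ = 1623.5.
ε = (ΔQ/ΔP)(P̄/Q̄) = (913/-1.37)(9.68/1623.5).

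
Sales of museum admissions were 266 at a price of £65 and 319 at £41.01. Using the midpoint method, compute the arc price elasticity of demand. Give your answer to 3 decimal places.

-0.400

ΔQ = 319 − 266 = 53; ΔP = 41.01 − 65 = -23.99.
Midpoints: P̄ = 53.00, Q̄ = 292.5.
ε = (ΔQ/ΔP)(P̄/Q̄) = (53/-23.99)(53.00/292.5).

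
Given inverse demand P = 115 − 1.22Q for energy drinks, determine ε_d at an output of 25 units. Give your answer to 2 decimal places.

At Q = 25, P = 115 − 1.22(25) = 84.50.
dP/dQ = −1.22, so dQ/dP = 1/(−1.22) = -0.820.
ε = (dQ/dP)(P/Q) = (-0.820)(84.50/25).

-2.77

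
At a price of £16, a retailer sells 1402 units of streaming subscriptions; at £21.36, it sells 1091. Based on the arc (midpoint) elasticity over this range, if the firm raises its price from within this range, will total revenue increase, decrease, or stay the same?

increase

Arc ε = (-311/5.36)(18.68/1246.5) ≈ -0.870.
|ε| = 0.87 < 1, so demand is inelastic. A price rise therefore raises total revenue.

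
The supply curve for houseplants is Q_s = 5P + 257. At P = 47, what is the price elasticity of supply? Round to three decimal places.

At P = 47, Q_s = 492.
dQ_s/dP = 5.
ε_s = (dQ_s/dP)(P/Q_s) = (5)(47/492).

0.478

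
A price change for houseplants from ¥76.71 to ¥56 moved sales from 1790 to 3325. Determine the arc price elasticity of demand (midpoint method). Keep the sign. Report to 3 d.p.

-1.923

ΔQ = 3325 − 1790 = 1535; ΔP = 56 − 76.71 = -20.71.
Midpoints: P̄ = 66.35, Q̄ = 2557.5.
ε = (ΔQ/ΔP)(P̄/Q̄) = (1535/-20.71)(66.35/2557.5).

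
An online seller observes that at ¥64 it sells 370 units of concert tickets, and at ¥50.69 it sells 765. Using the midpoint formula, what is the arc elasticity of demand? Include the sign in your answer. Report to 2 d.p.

-3.00

ΔQ = 765 − 370 = 395; ΔP = 50.69 − 64 = -13.31.
Midpoints: P̄ = 57.34, Q̄ = 567.5.
ε = (ΔQ/ΔP)(P̄/Q̄) = (395/-13.31)(57.34/567.5).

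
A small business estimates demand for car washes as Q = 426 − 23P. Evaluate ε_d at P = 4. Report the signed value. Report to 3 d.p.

At P = 4, Q = 334.
dQ/dP = −23.
ε = (dQ/dP)(P/Q) = (-23)(4/334).
|ε| < 1, so demand is inelastic at this price.

-0.275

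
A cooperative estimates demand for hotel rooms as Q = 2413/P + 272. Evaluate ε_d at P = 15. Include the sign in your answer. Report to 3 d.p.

-0.372

At P = 15, Q = 432.867.
dQ/dP = −2413/P² = -10.724.
ε = (dQ/dP)(P/Q) = (-10.724)(15/432.867).
|ε| < 1, so demand is inelastic at this price.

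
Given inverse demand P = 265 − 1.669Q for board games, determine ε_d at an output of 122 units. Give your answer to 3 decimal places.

-0.301

At Q = 122, P = 265 − 1.669(122) = 61.38.
dP/dQ = −1.669, so dQ/dP = 1/(−1.669) = -0.599.
ε = (dQ/dP)(P/Q) = (-0.599)(61.38/122).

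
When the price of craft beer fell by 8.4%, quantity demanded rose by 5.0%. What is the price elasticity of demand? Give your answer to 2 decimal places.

-0.60

ε = %ΔQ / %ΔP = (5.0)/(-8.4) = -0.595.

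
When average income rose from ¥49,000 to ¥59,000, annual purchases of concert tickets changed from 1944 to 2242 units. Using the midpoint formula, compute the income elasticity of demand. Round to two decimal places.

ΔQ = 298, ΔI = 10000. Midpoints: Ī = 54,000, Q̄ = 2093.0.
ε_I = (ΔQ/ΔI)(Ī/Q̄) = (298/10000)(54000/2093.0).
ε_I > 0, so the good is normal.

0.77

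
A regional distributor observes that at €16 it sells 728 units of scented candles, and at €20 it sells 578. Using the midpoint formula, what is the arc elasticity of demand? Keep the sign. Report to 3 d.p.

-1.034

ΔQ = 578 − 728 = -150; ΔP = 20 − 16 = 4.
Midpoints: P̄ = 18.00, Q̄ = 653.0.
ε = (ΔQ/ΔP)(P̄/Q̄) = (-150/4)(18.00/653.0).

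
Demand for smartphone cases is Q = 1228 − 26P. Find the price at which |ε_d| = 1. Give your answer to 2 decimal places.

23.62

For linear demand Q = a − bP, ε = −bP/(a − bP). |ε| = 1 when bP = a − bP, i.e. P = a/(2b).
P = 1228/(2·26) = 1228/52 = 23.6154.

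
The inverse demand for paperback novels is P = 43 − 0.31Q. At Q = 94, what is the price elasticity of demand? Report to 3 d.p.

-0.476

At Q = 94, P = 43 − 0.31(94) = 13.86.
dP/dQ = −0.31, so dQ/dP = 1/(−0.31) = -3.226.
ε = (dQ/dP)(P/Q) = (-3.226)(13.86/94).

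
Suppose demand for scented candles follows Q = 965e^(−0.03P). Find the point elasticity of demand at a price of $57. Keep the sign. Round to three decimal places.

-1.710

At P = 57, Q = 174.535.
dQ/dP = −0.03·965e^(−0.03P) = −0.03Q = -5.236.
ε = (dQ/dP)(P/Q) = (-5.236)(57/174.535).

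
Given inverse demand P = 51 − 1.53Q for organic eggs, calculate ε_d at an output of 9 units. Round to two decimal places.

At Q = 9, P = 51 − 1.53(9) = 37.23.
dP/dQ = −1.53, so dQ/dP = 1/(−1.53) = -0.654.
ε = (dQ/dP)(P/Q) = (-0.654)(37.23/9).

-2.70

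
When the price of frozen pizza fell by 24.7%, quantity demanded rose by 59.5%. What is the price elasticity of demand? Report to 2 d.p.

-2.41

ε = %ΔQ / %ΔP = (59.5)/(-24.7) = -2.409.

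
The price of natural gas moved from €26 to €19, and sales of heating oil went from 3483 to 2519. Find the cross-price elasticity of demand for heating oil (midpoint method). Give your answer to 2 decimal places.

ΔQ_x = 2519 − 3483 = -964; ΔP_y = 19 − 26 = -7.
Midpoints: P̄_y = 22.50, Q̄_x = 3001.0.
ε_xy = (ΔQ_x/ΔP_y)(P̄_y/Q̄_x) = (-964/-7)(22.50/3001.0).

1.03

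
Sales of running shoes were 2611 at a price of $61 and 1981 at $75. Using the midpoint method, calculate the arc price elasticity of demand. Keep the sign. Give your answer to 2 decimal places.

ΔQ = 1981 − 2611 = -630; ΔP = 75 − 61 = 14.
Midpoints: P̄ = 68.00, Q̄ = 2296.0.
ε = (ΔQ/ΔP)(P̄/Q̄) = (-630/14)(68.00/2296.0).

-1.33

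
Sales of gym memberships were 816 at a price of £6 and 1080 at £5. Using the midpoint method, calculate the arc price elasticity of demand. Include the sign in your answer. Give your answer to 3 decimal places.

ΔQ = 1080 − 816 = 264; ΔP = 5 − 6 = -1.
Midpoints: P̄ = 5.50, Q̄ = 948.0.
ε = (ΔQ/ΔP)(P̄/Q̄) = (264/-1)(5.50/948.0).

-1.532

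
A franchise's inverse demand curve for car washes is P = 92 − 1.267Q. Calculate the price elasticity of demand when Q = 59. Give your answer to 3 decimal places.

At Q = 59, P = 92 − 1.267(59) = 17.25.
dP/dQ = −1.267, so dQ/dP = 1/(−1.267) = -0.789.
ε = (dQ/dP)(P/Q) = (-0.789)(17.25/59).

-0.231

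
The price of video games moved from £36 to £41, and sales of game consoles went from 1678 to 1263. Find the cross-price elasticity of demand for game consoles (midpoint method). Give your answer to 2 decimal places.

ΔQ_x = 1263 − 1678 = -415; ΔP_y = 41 − 36 = 5.
Midpoints: P̄_y = 38.50, Q̄_x = 1470.5.
ε_xy = (ΔQ_x/ΔP_y)(P̄_y/Q̄_x) = (-415/5)(38.50/1470.5).
ε_xy < 0, so the goods are complements.

-2.17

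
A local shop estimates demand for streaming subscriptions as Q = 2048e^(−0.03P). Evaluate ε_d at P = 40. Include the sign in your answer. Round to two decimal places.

-1.20

At P = 40, Q = 616.846.
dQ/dP = −0.03·2048e^(−0.03P) = −0.03Q = -18.505.
ε = (dQ/dP)(P/Q) = (-18.505)(40/616.846).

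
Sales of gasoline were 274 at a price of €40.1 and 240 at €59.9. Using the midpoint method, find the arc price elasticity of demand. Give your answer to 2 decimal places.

-0.33

ΔQ = 240 − 274 = -34; ΔP = 59.9 − 40.1 = 19.8.
Midpoints: P̄ = 50.00, Q̄ = 257.0.
ε = (ΔQ/ΔP)(P̄/Q̄) = (-34/19.8)(50.00/257.0).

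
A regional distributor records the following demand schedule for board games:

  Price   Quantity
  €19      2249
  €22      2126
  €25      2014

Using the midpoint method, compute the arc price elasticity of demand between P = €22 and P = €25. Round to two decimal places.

-0.42

At P = 22, Q = 2126; at P = 25, Q = 2014.
ΔQ = -112, ΔP = 3. Midpoints: P̄ = 23.50, Q̄ = 2070.0.
ε = (ΔQ/ΔP)(P̄/Q̄) = (-112/3)(23.50/2070.0).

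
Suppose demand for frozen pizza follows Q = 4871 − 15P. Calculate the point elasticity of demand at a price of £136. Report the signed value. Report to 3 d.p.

At P = 136, Q = 2831.
dQ/dP = −15.
ε = (dQ/dP)(P/Q) = (-15)(136/2831).
|ε| < 1, so demand is inelastic at this price.

-0.721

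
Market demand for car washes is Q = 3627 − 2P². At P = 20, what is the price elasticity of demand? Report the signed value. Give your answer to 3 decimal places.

At P = 20, Q = 2827.
dQ/dP = −4P = -80.
ε = (dQ/dP)(P/Q) = (-80)(20/2827).
|ε| < 1, so demand is inelastic at this price.

-0.566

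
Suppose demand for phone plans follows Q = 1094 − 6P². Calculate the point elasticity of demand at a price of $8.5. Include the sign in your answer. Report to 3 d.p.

-1.313

At P = 8.5, Q = 660.500.
dQ/dP = −12P = -102.
ε = (dQ/dP)(P/Q) = (-102)(8.5/660.500).
|ε| > 1, so demand is elastic at this price.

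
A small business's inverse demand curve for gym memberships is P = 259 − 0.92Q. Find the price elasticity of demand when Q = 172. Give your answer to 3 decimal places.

At Q = 172, P = 259 − 0.92(172) = 100.76.
dP/dQ = −0.92, so dQ/dP = 1/(−0.92) = -1.087.
ε = (dQ/dP)(P/Q) = (-1.087)(100.76/172).

-0.637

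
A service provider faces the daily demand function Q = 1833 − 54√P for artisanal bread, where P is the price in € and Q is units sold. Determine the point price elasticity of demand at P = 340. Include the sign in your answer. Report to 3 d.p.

At P = 340, Q = 837.289.
dQ/dP = −54/(2√P) = -1.464.
ε = (dQ/dP)(P/Q) = (-1.464)(340/837.289).

-0.595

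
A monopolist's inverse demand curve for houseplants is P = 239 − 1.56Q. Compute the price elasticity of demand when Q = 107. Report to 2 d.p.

-0.43

At Q = 107, P = 239 − 1.56(107) = 72.08.
dP/dQ = −1.56, so dQ/dP = 1/(−1.56) = -0.641.
ε = (dQ/dP)(P/Q) = (-0.641)(72.08/107).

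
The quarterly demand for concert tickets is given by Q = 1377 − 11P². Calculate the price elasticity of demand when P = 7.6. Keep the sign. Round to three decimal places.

At P = 7.6, Q = 741.640.
dQ/dP = −22P = -167.200.
ε = (dQ/dP)(P/Q) = (-167.200)(7.6/741.640).
|ε| > 1, so demand is elastic at this price.

-1.713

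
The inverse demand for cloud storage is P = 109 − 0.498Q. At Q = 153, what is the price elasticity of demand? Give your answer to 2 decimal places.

At Q = 153, P = 109 − 0.498(153) = 32.81.
dP/dQ = −0.498, so dQ/dP = 1/(−0.498) = -2.008.
ε = (dQ/dP)(P/Q) = (-2.008)(32.81/153).

-0.43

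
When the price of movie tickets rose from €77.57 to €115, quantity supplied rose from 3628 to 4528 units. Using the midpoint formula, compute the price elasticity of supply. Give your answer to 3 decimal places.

ΔQ = 4528 − 3628 = 900; ΔP = 115 − 77.57 = 37.43.
Midpoints: P̄ = 96.28, Q̄ = 4078.0.
ε_s = (ΔQ/ΔP)(P̄/Q̄) = (900/37.43)(96.28/4078.0).

0.568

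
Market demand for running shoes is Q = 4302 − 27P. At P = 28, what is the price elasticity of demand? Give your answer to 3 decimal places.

At P = 28, Q = 3546.
dQ/dP = −27.
ε = (dQ/dP)(P/Q) = (-27)(28/3546).

-0.213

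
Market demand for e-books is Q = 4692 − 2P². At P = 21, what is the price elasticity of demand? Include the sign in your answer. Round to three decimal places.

At P = 21, Q = 3810.
dQ/dP = −4P = -84.
ε = (dQ/dP)(P/Q) = (-84)(21/3810).

-0.463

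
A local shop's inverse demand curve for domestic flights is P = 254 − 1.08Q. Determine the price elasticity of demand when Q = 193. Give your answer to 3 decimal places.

At Q = 193, P = 254 − 1.08(193) = 45.56.
dP/dQ = −1.08, so dQ/dP = 1/(−1.08) = -0.926.
ε = (dQ/dP)(P/Q) = (-0.926)(45.56/193).

-0.219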